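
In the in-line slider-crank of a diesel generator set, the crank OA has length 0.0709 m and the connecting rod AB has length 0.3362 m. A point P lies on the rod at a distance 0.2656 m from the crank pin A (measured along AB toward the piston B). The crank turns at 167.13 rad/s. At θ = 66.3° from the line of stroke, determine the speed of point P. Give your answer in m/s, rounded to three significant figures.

ω = 167.1 rad/s.  Crank-pin speed |V_A| = rω = 11.85 m/s, perpendicular to OA.
Rod angle: sinφ = −(r/L) sinθ ⇒ φ = -11.134°; ω_rod = −rω cosθ/√(L²−r²sin²θ) = -14.439 rad/s.
V_P = V_A + ω_rod × AP, with AP = 0.2656 m along the rod.
Components: V_Px = −rω sinθ − a·ω_rod·sinφ = -11.591 m/s;  V_Py = rω cosθ + a·ω_rod·cosφ = +1.0002 m/s.
|V_P| = √(V_Px² + V_Py²) = 11.634 m/s.

11.6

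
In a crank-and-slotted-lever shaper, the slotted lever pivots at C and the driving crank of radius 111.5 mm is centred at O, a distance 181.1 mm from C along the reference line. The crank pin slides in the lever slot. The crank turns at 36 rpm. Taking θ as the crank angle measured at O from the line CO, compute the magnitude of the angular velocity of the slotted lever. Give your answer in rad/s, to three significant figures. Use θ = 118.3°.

0.413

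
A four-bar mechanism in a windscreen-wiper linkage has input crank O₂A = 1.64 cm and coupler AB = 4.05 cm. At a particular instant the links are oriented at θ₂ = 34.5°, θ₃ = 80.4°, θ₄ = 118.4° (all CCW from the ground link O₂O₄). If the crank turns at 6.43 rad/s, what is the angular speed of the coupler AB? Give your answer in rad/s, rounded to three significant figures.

4.21

ω₂ = 6.43 rad/s
Differentiating the loop-closure r₂e^{iθ₂}+r₃e^{iθ₃}=r₁+r₄e^{iθ₄} gives r₂ω₂e^{iθ₂}+r₃ω₃e^{iθ₃}=r₄ω₄e^{iθ₄}.
Eliminating the other unknown: ω₃ = r₂ω₂ sin(θ₄−θ₂) / [r₃ sin(θ₃−θ₄)].
Numerator sine = +0.99434; denominator sine = -0.61566.
Result = 0.0164·6.43·(+0.99434) / (0.0405·(-0.61566)) = -4.2053 rad/s; magnitude 4.2053 rad/s.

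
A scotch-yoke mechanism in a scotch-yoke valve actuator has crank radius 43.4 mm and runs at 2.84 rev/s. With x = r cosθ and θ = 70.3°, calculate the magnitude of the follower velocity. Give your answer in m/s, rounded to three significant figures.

ω = 17.84 rad/s (from 2.84 rev/s).
x = r cosθ ⇒ ẋ = −rω sinθ.
|v| = rω|sinθ| = 0.0434·17.84·|sin 70.3°| = 0.72911 m/s.

0.729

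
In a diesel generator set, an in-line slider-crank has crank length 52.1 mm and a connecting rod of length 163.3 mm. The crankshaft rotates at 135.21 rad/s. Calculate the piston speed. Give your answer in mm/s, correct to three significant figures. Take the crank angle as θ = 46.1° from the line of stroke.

ω = 135.2 rad/s
For an in-line slider-crank, x = r cosθ + √(L² − r² sin²θ), so v = −rω sinθ·[1 + r cosθ/√(L² − r² sin²θ)].
With r = 0.0521 m, L = 0.1633 m, θ = 46.1°: √(L² − r² sin²θ) = 0.15893 m.
v = −0.0521·135.2·0.72055·[1 + 0.0521·0.69340/0.15893] = -6.2297 m/s.
|v| = 6.2297 m/s = 6229.7 mm/s.

6230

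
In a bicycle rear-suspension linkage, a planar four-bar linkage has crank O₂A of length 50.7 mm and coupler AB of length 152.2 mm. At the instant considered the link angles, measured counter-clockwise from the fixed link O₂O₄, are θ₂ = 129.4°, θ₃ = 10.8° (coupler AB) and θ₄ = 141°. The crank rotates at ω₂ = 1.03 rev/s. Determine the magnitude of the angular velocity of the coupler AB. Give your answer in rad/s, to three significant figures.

0.568

ω₂ = 6.472 rad/s (from 1.03 rev/s).
Differentiating the loop-closure r₂e^{iθ₂}+r₃e^{iθ₃}=r₁+r₄e^{iθ₄} gives r₂ω₂e^{iθ₂}+r₃ω₃e^{iθ₃}=r₄ω₄e^{iθ₄}.
Eliminating the other unknown: ω₃ = r₂ω₂ sin(θ₄−θ₂) / [r₃ sin(θ₃−θ₄)].
Numerator sine = +0.20108; denominator sine = -0.76380.
Result = 0.0507·6.472·(+0.20108) / (0.1522·(-0.76380)) = -0.56754 rad/s; magnitude 0.56754 rad/s.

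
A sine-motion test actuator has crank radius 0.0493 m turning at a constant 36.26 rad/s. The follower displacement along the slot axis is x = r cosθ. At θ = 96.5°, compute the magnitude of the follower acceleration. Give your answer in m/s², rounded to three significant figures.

7.34

ω = 36.26 rad/s
x = r cosθ ⇒ ẍ = −rω² cosθ (ω constant).
|a| = rω²|cosθ| = 0.0493·(36.26)²·|cos 96.5°| = 7.3377 m/s².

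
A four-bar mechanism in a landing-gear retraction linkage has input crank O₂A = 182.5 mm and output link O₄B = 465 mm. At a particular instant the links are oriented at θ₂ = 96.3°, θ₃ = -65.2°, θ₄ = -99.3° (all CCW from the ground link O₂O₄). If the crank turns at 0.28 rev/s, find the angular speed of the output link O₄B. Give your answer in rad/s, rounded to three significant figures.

0.391

ω₂ = 1.759 rad/s (from 0.28 rev/s).
Differentiating the loop-closure r₂e^{iθ₂}+r₃e^{iθ₃}=r₁+r₄e^{iθ₄} gives r₂ω₂e^{iθ₂}+r₃ω₃e^{iθ₃}=r₄ω₄e^{iθ₄}.
Eliminating the other unknown: ω₄ = r₂ω₂ sin(θ₂−θ₃) / [r₄ sin(θ₄−θ₃)].
Numerator sine = +0.31730; denominator sine = -0.56064.
Result = 0.1825·1.759·(+0.31730) / (0.465·(-0.56064)) = -0.39079 rad/s; magnitude 0.39079 rad/s.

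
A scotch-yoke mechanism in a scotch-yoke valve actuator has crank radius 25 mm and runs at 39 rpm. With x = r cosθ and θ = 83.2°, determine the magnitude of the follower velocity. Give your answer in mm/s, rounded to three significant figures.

ω = 4.084 rad/s (from 39 rpm).
x = r cosθ ⇒ ẋ = −rω sinθ.
|v| = rω|sinθ| = 0.025·4.084·|sin 83.2°| = 0.10138 m/s = 101.38 mm/s.

101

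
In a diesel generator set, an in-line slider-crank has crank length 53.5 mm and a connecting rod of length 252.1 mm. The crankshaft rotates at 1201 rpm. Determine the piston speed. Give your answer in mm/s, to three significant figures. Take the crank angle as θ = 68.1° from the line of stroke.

ω = 2π·1201/60 = 125.8 rad/s
For an in-line slider-crank, x = r cosθ + √(L² − r² sin²θ), so v = −rω sinθ·[1 + r cosθ/√(L² − r² sin²θ)].
With r = 0.0535 m, L = 0.2521 m, θ = 68.1°: √(L² − r² sin²θ) = 0.24716 m.
v = −0.0535·125.8·0.92784·[1 + 0.0535·0.37299/0.24716] = -6.7471 m/s.
|v| = 6.7471 m/s = 6747.1 mm/s.

6750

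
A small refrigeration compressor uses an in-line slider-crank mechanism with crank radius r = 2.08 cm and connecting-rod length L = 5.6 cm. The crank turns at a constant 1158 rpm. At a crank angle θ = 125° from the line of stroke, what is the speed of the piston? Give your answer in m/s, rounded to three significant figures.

ω = 2π·1158/60 = 121.3 rad/s
For an in-line slider-crank, x = r cosθ + √(L² − r² sin²θ), so v = −rω sinθ·[1 + r cosθ/√(L² − r² sin²θ)].
With r = 0.0208 m, L = 0.056 m, θ = 125°: √(L² − r² sin²θ) = 0.053345 m.
v = −0.0208·121.3·0.81915·[1 + 0.0208·-0.57358/0.053345] = -1.6041 m/s.
|v| = 1.6041 m/s.

1.60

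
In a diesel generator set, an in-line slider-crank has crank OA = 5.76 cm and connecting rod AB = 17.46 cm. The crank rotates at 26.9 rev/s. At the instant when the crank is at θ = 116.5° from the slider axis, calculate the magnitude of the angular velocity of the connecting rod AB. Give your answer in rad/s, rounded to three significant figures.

26.0

ω = 169 rad/s (converted from 26.9 rev/s).
The rod makes angle φ with the slider axis where L sinφ = r sinθ; differentiating, L cosφ·φ̇ = r ω cosθ.
L cosφ = √(L² − r² sin²θ) = 0.16682 m.
|ω_rod| = r ω |cosθ| / √(L² − r² sin²θ) = 0.0576·169·0.44620/0.16682 = 26.04 rad/s.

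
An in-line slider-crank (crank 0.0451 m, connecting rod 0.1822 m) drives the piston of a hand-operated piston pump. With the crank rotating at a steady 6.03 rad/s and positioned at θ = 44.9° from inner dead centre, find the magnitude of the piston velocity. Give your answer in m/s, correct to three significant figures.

ω = 6.03 rad/s
For an in-line slider-crank, x = r cosθ + √(L² − r² sin²θ), so v = −rω sinθ·[1 + r cosθ/√(L² − r² sin²θ)].
With r = 0.0451 m, L = 0.1822 m, θ = 44.9°: √(L² − r² sin²θ) = 0.1794 m.
v = −0.0451·6.03·0.70587·[1 + 0.0451·0.70834/0.1794] = -0.22615 m/s.
|v| = 0.22615 m/s.

0.226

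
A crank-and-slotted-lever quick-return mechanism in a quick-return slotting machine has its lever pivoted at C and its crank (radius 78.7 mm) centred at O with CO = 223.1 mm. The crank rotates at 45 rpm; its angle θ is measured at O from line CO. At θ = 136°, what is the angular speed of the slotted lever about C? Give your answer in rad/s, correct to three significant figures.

0.988

ω = 4.712 rad/s (from 45 rpm).
Crank pin A relative to C: A = (d + r cosθ, r sinθ); lever angle φ = atan2(r sinθ, d + r cosθ).
Differentiating tanφ: φ̇ = rω(d cosθ + r)/(d² + r² + 2dr cosθ).
d² + r² + 2dr cosθ = |CA|² = 0.030707 m²;  d cosθ + r = -0.081785 m.
|ω_lever| = |0.0787·4.712·-0.081785| / 0.030707 = 0.98776 rad/s.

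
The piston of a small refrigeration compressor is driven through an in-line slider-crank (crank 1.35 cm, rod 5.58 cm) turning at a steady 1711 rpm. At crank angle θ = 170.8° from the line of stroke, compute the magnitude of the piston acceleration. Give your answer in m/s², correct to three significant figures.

ω = 2π·1711/60 = 179.2 rad/s
x(θ) = r cosθ + √(L² − r² sin²θ); with ω constant, a = ω²·d²x/dθ².
d²x/dθ² = −r cosθ − r²(cos2θ)/√u − r⁴ sin²2θ/(4u^{3/2}),  u = L² − r² sin²θ = 0.00310898 m².
Substituting r = 0.0135 m, L = 0.0558 m, θ = 170.8°: d²x/dθ² = +0.01022 m.
a = ω²·d²x/dθ² = (179.2)²·(+0.01022) = +328.1 m/s²;  |a| = 328.1 m/s².

328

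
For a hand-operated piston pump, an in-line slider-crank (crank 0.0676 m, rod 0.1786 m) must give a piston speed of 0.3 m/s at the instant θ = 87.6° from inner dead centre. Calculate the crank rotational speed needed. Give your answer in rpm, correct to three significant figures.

For an in-line slider-crank, |v_piston| = rω|sinθ|·[1 + r cosθ/√(L² − r² sin²θ)].
With r = 0.0676 m, L = 0.1786 m, θ = 87.6°: the bracketed kinematic factor |dx/dθ| = 0.068697 m.
ω = v/|dx/dθ| = 0.3/0.068697 = 4.367 rad/s.
N = 60ω/(2π) = 41.702 rpm.

41.7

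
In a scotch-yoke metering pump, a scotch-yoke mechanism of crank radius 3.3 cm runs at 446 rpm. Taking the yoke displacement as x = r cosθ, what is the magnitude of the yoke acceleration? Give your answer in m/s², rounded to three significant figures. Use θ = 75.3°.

18.3

ω = 46.71 rad/s (from 446 rpm).
x = r cosθ ⇒ ẍ = −rω² cosθ (ω constant).
|a| = rω²|cosθ| = 0.033·(46.71)²·|cos 75.3°| = 18.267 m/s².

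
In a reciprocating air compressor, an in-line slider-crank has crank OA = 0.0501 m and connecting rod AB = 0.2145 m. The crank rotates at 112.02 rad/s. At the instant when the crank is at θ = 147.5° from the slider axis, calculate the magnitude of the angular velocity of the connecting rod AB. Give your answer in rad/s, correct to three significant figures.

22.2

ω = 112 rad/s
The rod makes angle φ with the slider axis where L sinφ = r sinθ; differentiating, L cosφ·φ̇ = r ω cosθ.
L cosφ = √(L² − r² sin²θ) = 0.2128 m.
|ω_rod| = r ω |cosθ| / √(L² − r² sin²θ) = 0.0501·112·0.84339/0.2128 = 22.242 rad/s.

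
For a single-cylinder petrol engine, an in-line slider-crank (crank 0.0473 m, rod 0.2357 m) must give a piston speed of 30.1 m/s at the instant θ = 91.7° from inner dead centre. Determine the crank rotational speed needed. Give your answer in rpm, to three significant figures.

For an in-line slider-crank, |v_piston| = rω|sinθ|·[1 + r cosθ/√(L² − r² sin²θ)].
With r = 0.0473 m, L = 0.2357 m, θ = 91.7°: the bracketed kinematic factor |dx/dθ| = 0.046992 m.
ω = v/|dx/dθ| = 30.1/0.046992 = 640.54 rad/s.
N = 60ω/(2π) = 6116.7 rpm.

6120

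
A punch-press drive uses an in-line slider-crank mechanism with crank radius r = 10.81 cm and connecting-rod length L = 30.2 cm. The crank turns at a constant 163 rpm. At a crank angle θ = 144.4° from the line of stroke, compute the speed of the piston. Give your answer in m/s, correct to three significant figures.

0.754

ω = 2π·163/60 = 17.07 rad/s
For an in-line slider-crank, x = r cosθ + √(L² − r² sin²θ), so v = −rω sinθ·[1 + r cosθ/√(L² − r² sin²θ)].
With r = 0.1081 m, L = 0.302 m, θ = 144.4°: √(L² − r² sin²θ) = 0.29537 m.
v = −0.1081·17.07·0.58212·[1 + 0.1081·-0.81310/0.29537] = -0.75449 m/s.
|v| = 0.75449 m/s.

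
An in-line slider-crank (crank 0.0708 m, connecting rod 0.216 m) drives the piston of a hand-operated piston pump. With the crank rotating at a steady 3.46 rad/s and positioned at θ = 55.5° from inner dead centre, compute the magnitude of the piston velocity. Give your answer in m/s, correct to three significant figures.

ω = 3.46 rad/s
For an in-line slider-crank, x = r cosθ + √(L² − r² sin²θ), so v = −rω sinθ·[1 + r cosθ/√(L² − r² sin²θ)].
With r = 0.0708 m, L = 0.216 m, θ = 55.5°: √(L² − r² sin²θ) = 0.20797 m.
v = −0.0708·3.46·0.82413·[1 + 0.0708·0.56641/0.20797] = -0.24081 m/s.
|v| = 0.24081 m/s.

0.241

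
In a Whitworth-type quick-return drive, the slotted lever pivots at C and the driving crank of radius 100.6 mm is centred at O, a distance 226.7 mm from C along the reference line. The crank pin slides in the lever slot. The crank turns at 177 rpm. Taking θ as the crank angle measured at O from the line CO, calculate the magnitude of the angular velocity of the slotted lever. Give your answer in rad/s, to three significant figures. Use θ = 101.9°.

ω = 18.54 rad/s (from 177 rpm).
Crank pin A relative to C: A = (d + r cosθ, r sinθ); lever angle φ = atan2(r sinθ, d + r cosθ).
Differentiating tanφ: φ̇ = rω(d cosθ + r)/(d² + r² + 2dr cosθ).
d² + r² + 2dr cosθ = |CA|² = 0.0521079 m²;  d cosθ + r = +0.053854 m.
|ω_lever| = |0.1006·18.54·+0.053854| / 0.0521079 = 1.9271 rad/s.

1.93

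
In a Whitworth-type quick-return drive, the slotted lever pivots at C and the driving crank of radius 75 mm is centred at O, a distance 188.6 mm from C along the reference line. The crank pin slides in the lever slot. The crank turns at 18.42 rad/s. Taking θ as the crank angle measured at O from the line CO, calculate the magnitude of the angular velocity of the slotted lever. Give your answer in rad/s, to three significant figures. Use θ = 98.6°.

1.75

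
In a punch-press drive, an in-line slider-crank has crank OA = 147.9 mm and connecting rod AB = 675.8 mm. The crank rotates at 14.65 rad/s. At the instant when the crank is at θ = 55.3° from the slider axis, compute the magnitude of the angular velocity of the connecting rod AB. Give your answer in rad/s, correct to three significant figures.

ω = 14.65 rad/s
The rod makes angle φ with the slider axis where L sinφ = r sinθ; differentiating, L cosφ·φ̇ = r ω cosθ.
L cosφ = √(L² − r² sin²θ) = 0.66477 m.
|ω_rod| = r ω |cosθ| / √(L² − r² sin²θ) = 0.1479·14.65·0.56928/0.66477 = 1.8555 rad/s.

1.86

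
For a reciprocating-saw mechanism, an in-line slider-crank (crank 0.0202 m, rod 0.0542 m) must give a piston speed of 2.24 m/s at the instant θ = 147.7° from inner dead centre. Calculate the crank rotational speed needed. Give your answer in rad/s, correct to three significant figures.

For an in-line slider-crank, |v_piston| = rω|sinθ|·[1 + r cosθ/√(L² − r² sin²θ)].
With r = 0.0202 m, L = 0.0542 m, θ = 147.7°: the bracketed kinematic factor |dx/dθ| = 0.0073241 m.
ω = v/|dx/dθ| = 2.24/0.0073241 = 305.84 rad/s.

306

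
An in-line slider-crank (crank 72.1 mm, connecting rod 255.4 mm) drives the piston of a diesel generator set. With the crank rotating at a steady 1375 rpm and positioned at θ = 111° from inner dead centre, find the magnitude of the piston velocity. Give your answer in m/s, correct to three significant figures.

ω = 2π·1375/60 = 144 rad/s
For an in-line slider-crank, x = r cosθ + √(L² − r² sin²θ), so v = −rω sinθ·[1 + r cosθ/√(L² − r² sin²θ)].
With r = 0.0721 m, L = 0.2554 m, θ = 111°: √(L² − r² sin²θ) = 0.24637 m.
v = −0.0721·144·0.93358·[1 + 0.0721·-0.35837/0.24637] = -8.6756 m/s.
|v| = 8.6756 m/s.

8.68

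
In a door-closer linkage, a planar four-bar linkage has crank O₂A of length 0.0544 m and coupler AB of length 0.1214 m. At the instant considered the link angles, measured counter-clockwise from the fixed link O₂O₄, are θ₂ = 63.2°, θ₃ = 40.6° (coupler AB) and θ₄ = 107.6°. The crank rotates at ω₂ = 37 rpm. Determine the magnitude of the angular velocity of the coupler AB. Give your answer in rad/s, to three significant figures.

1.32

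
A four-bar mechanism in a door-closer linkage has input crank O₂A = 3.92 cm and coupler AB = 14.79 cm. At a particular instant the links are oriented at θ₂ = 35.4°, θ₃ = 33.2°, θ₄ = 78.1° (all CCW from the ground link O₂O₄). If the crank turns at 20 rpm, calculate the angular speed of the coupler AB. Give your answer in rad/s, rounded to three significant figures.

ω₂ = 2.094 rad/s (from 20 rpm).
Differentiating the loop-closure r₂e^{iθ₂}+r₃e^{iθ₃}=r₁+r₄e^{iθ₄} gives r₂ω₂e^{iθ₂}+r₃ω₃e^{iθ₃}=r₄ω₄e^{iθ₄}.
Eliminating the other unknown: ω₃ = r₂ω₂ sin(θ₄−θ₂) / [r₃ sin(θ₃−θ₄)].
Numerator sine = +0.67816; denominator sine = -0.70587.
Result = 0.0392·2.094·(+0.67816) / (0.1479·(-0.70587)) = -0.53331 rad/s; magnitude 0.53331 rad/s.

0.533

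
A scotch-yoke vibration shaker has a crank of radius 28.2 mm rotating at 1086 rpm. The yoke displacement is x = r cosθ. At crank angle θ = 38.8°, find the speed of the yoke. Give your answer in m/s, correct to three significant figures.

2.01

ω = 113.7 rad/s (from 1086 rpm).
x = r cosθ ⇒ ẋ = −rω sinθ.
|v| = rω|sinθ| = 0.0282·113.7·|sin 38.8°| = 2.0096 m/s.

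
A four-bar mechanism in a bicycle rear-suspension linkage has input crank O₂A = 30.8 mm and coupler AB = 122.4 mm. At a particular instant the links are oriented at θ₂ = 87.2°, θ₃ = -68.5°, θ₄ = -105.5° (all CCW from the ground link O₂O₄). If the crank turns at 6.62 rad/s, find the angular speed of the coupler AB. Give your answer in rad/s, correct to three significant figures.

0.609

ω₂ = 6.62 rad/s
Differentiating the loop-closure r₂e^{iθ₂}+r₃e^{iθ₃}=r₁+r₄e^{iθ₄} gives r₂ω₂e^{iθ₂}+r₃ω₃e^{iθ₃}=r₄ω₄e^{iθ₄}.
Eliminating the other unknown: ω₃ = r₂ω₂ sin(θ₄−θ₂) / [r₃ sin(θ₃−θ₄)].
Numerator sine = +0.21985; denominator sine = +0.60182.
Result = 0.0308·6.62·(+0.21985) / (0.1224·(+0.60182)) = +0.60853 rad/s; magnitude 0.60853 rad/s.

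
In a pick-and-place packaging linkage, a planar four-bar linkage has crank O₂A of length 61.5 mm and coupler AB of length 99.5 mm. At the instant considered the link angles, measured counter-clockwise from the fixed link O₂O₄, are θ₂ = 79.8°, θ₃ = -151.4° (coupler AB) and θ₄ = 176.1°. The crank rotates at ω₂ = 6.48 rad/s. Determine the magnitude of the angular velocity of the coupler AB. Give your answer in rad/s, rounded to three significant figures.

7.41

ω₂ = 6.48 rad/s
Differentiating the loop-closure r₂e^{iθ₂}+r₃e^{iθ₃}=r₁+r₄e^{iθ₄} gives r₂ω₂e^{iθ₂}+r₃ω₃e^{iθ₃}=r₄ω₄e^{iθ₄}.
Eliminating the other unknown: ω₃ = r₂ω₂ sin(θ₄−θ₂) / [r₃ sin(θ₃−θ₄)].
Numerator sine = +0.99396; denominator sine = +0.53730.
Result = 0.0615·6.48·(+0.99396) / (0.0995·(+0.53730)) = +7.4093 rad/s; magnitude 7.4093 rad/s.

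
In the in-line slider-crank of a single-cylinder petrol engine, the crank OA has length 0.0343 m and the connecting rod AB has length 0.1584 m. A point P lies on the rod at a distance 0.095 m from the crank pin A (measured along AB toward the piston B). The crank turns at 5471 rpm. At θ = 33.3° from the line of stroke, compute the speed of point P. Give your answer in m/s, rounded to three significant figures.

13.7

ω = 572.9 rad/s.  Crank-pin speed |V_A| = rω = 19.651 m/s, perpendicular to OA.
Rod angle: sinφ = −(r/L) sinθ ⇒ φ = -6.828°; ω_rod = −rω cosθ/√(L²−r²sin²θ) = -104.43 rad/s.
V_P = V_A + ω_rod × AP, with AP = 0.095 m along the rod.
Components: V_Px = −rω sinθ − a·ω_rod·sinφ = -11.968 m/s;  V_Py = rω cosθ + a·ω_rod·cosφ = +6.574 m/s.
|V_P| = √(V_Px² + V_Py²) = 13.655 m/s.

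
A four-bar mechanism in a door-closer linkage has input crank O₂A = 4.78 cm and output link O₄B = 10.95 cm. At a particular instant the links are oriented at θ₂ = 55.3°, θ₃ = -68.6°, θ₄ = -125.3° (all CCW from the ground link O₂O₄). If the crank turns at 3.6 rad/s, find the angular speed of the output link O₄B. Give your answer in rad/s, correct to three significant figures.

1.56

ω₂ = 3.6 rad/s
Differentiating the loop-closure r₂e^{iθ₂}+r₃e^{iθ₃}=r₁+r₄e^{iθ₄} gives r₂ω₂e^{iθ₂}+r₃ω₃e^{iθ₃}=r₄ω₄e^{iθ₄}.
Eliminating the other unknown: ω₄ = r₂ω₂ sin(θ₂−θ₃) / [r₄ sin(θ₄−θ₃)].
Numerator sine = +0.83001; denominator sine = -0.83581.
Result = 0.0478·3.6·(+0.83001) / (0.1095·(-0.83581)) = -1.5606 rad/s; magnitude 1.5606 rad/s.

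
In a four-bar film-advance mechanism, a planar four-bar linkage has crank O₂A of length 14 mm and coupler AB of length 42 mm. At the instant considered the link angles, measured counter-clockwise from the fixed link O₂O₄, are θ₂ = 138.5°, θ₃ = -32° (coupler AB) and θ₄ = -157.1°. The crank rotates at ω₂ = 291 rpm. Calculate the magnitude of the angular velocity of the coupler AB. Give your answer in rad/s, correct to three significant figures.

ω₂ = 30.47 rad/s (from 291 rpm).
Differentiating the loop-closure r₂e^{iθ₂}+r₃e^{iθ₃}=r₁+r₄e^{iθ₄} gives r₂ω₂e^{iθ₂}+r₃ω₃e^{iθ₃}=r₄ω₄e^{iθ₄}.
Eliminating the other unknown: ω₃ = r₂ω₂ sin(θ₄−θ₂) / [r₃ sin(θ₃−θ₄)].
Numerator sine = +0.90183; denominator sine = +0.81815.
Result = 0.014·30.47·(+0.90183) / (0.042·(+0.81815)) = +11.197 rad/s; magnitude 11.197 rad/s.

11.2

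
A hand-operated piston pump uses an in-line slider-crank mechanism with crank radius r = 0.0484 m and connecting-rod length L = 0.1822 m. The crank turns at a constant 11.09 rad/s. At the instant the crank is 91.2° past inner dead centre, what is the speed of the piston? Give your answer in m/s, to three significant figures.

ω = 11.09 rad/s
For an in-line slider-crank, x = r cosθ + √(L² − r² sin²θ), so v = −rω sinθ·[1 + r cosθ/√(L² − r² sin²θ)].
With r = 0.0484 m, L = 0.1822 m, θ = 91.2°: √(L² − r² sin²θ) = 0.17566 m.
v = −0.0484·11.09·0.99978·[1 + 0.0484·-0.02094/0.17566] = -0.53354 m/s.
|v| = 0.53354 m/s.

0.534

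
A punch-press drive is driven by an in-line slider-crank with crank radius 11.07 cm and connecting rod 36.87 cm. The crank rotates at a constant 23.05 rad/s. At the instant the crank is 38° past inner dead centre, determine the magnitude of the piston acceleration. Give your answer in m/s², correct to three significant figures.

ω = 23.05 rad/s
x(θ) = r cosθ + √(L² − r² sin²θ); with ω constant, a = ω²·d²x/dθ².
d²x/dθ² = −r cosθ − r²(cos2θ)/√u − r⁴ sin²2θ/(4u^{3/2}),  u = L² − r² sin²θ = 0.131295 m².
Substituting r = 0.1107 m, L = 0.3687 m, θ = 38°: d²x/dθ² = -0.096158 m.
a = ω²·d²x/dθ² = (23.05)²·(-0.096158) = -51.089 m/s²;  |a| = 51.089 m/s².

51.1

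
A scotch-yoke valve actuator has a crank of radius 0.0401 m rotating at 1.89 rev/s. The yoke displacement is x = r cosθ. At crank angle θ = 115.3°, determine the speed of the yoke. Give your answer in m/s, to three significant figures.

ω = 11.88 rad/s (from 1.89 rev/s).
x = r cosθ ⇒ ẋ = −rω sinθ.
|v| = rω|sinθ| = 0.0401·11.88·|sin 115.3°| = 0.43052 m/s.

0.431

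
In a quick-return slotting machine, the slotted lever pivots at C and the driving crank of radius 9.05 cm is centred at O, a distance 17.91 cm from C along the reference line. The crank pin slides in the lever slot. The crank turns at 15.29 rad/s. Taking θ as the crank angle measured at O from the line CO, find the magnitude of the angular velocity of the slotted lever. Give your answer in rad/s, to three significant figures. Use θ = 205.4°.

8.98

ω = 15.29 rad/s
Crank pin A relative to C: A = (d + r cosθ, r sinθ); lever angle φ = atan2(r sinθ, d + r cosθ).
Differentiating tanφ: φ̇ = rω(d cosθ + r)/(d² + r² + 2dr cosθ).
d² + r² + 2dr cosθ = |CA|² = 0.0109835 m²;  d cosθ + r = -0.071287 m.
|ω_lever| = |0.0905·15.29·-0.071287| / 0.0109835 = 8.981 rad/s.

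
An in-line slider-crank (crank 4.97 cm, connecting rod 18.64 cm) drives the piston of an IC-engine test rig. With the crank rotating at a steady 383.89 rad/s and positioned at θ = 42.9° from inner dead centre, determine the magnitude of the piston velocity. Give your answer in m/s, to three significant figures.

15.6

ω = 383.9 rad/s
For an in-line slider-crank, x = r cosθ + √(L² − r² sin²θ), so v = −rω sinθ·[1 + r cosθ/√(L² − r² sin²θ)].
With r = 0.0497 m, L = 0.1864 m, θ = 42.9°: √(L² − r² sin²θ) = 0.1833 m.
v = −0.0497·383.9·0.68072·[1 + 0.0497·0.73254/0.1833] = -15.567 m/s.
|v| = 15.567 m/s.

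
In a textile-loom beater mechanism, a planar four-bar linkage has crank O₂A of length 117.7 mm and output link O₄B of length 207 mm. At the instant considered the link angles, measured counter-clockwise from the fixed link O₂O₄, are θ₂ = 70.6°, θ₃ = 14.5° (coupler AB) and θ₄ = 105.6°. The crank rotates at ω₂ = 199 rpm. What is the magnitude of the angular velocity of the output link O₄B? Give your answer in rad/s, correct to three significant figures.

9.84

ω₂ = 20.84 rad/s (from 199 rpm).
Differentiating the loop-closure r₂e^{iθ₂}+r₃e^{iθ₃}=r₁+r₄e^{iθ₄} gives r₂ω₂e^{iθ₂}+r₃ω₃e^{iθ₃}=r₄ω₄e^{iθ₄}.
Eliminating the other unknown: ω₄ = r₂ω₂ sin(θ₂−θ₃) / [r₄ sin(θ₄−θ₃)].
Numerator sine = +0.83001; denominator sine = +0.99982.
Result = 0.1177·20.84·(+0.83001) / (0.207·(+0.99982)) = +9.8368 rad/s; magnitude 9.8368 rad/s.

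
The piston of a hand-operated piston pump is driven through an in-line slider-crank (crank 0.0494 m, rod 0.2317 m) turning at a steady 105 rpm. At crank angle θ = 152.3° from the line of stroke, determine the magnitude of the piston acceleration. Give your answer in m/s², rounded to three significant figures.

ω = 2π·105/60 = 11 rad/s
x(θ) = r cosθ + √(L² − r² sin²θ); with ω constant, a = ω²·d²x/dθ².
d²x/dθ² = −r cosθ − r²(cos2θ)/√u − r⁴ sin²2θ/(4u^{3/2}),  u = L² − r² sin²θ = 0.0531576 m².
Substituting r = 0.0494 m, L = 0.2317 m, θ = 152.3°: d²x/dθ² = +0.037646 m.
a = ω²·d²x/dθ² = (11)²·(+0.037646) = +4.5515 m/s²;  |a| = 4.5515 m/s².

4.55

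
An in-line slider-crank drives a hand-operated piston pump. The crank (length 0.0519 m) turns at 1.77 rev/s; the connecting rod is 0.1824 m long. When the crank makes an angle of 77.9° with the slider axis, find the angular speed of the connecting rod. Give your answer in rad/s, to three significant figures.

0.691

ω = 11.12 rad/s (converted from 1.77 rev/s).
The rod makes angle φ with the slider axis where L sinφ = r sinθ; differentiating, L cosφ·φ̇ = r ω cosθ.
L cosφ = √(L² − r² sin²θ) = 0.1752 m.
|ω_rod| = r ω |cosθ| / √(L² − r² sin²θ) = 0.0519·11.12·0.20962/0.1752 = 0.69059 rad/s.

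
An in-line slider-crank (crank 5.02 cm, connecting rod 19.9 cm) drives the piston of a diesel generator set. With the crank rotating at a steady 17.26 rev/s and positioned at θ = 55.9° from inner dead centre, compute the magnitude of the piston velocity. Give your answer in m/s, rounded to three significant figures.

ω = 2π·17.3 = 108.4 rad/s
For an in-line slider-crank, x = r cosθ + √(L² − r² sin²θ), so v = −rω sinθ·[1 + r cosθ/√(L² − r² sin²θ)].
With r = 0.0502 m, L = 0.199 m, θ = 55.9°: √(L² − r² sin²θ) = 0.19461 m.
v = −0.0502·108.4·0.82806·[1 + 0.0502·0.56064/0.19461] = -5.16 m/s.
|v| = 5.16 m/s.

5.16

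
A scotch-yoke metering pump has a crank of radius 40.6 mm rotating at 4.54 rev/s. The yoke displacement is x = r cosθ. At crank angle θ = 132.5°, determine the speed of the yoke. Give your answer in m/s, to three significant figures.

ω = 28.53 rad/s (from 4.54 rev/s).
x = r cosθ ⇒ ẋ = −rω sinθ.
|v| = rω|sinθ| = 0.0406·28.53·|sin 132.5°| = 0.85387 m/s.

0.854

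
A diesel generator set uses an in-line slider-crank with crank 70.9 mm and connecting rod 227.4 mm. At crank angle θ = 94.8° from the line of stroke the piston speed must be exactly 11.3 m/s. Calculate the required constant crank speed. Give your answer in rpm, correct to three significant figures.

For an in-line slider-crank, |v_piston| = rω|sinθ|·[1 + r cosθ/√(L² − r² sin²θ)].
With r = 0.0709 m, L = 0.2274 m, θ = 94.8°: the bracketed kinematic factor |dx/dθ| = 0.068712 m.
ω = v/|dx/dθ| = 11.3/0.068712 = 164.45 rad/s.
N = 60ω/(2π) = 1570.4 rpm.

1570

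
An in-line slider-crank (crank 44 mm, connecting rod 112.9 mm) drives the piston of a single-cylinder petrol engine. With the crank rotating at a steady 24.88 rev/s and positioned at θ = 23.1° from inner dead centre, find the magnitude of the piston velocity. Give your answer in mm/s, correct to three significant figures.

3680

ω = 2π·24.9 = 156.3 rad/s
For an in-line slider-crank, x = r cosθ + √(L² − r² sin²θ), so v = −rω sinθ·[1 + r cosθ/√(L² − r² sin²θ)].
With r = 0.044 m, L = 0.1129 m, θ = 23.1°: √(L² − r² sin²θ) = 0.11157 m.
v = −0.044·156.3·0.39234·[1 + 0.044·0.91982/0.11157] = -3.6775 m/s.
|v| = 3.6775 m/s = 3677.5 mm/s.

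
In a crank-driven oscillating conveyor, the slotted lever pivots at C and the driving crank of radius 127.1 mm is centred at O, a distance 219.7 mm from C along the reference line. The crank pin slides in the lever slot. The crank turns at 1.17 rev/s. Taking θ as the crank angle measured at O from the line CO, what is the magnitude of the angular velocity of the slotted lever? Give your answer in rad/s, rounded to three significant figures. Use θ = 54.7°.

ω = 7.351 rad/s (from 1.17 rev/s).
Crank pin A relative to C: A = (d + r cosθ, r sinθ); lever angle φ = atan2(r sinθ, d + r cosθ).
Differentiating tanφ: φ̇ = rω(d cosθ + r)/(d² + r² + 2dr cosθ).
d² + r² + 2dr cosθ = |CA|² = 0.0966945 m²;  d cosθ + r = +0.25406 m.
|ω_lever| = |0.1271·7.351·+0.25406| / 0.0966945 = 2.4549 rad/s.

2.45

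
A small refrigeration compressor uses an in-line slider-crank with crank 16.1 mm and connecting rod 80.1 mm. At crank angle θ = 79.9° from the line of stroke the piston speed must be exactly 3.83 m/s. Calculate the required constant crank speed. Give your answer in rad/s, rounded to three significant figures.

233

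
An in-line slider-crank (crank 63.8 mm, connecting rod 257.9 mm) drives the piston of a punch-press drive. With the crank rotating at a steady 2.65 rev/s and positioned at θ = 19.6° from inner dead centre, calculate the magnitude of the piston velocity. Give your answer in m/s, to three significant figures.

0.440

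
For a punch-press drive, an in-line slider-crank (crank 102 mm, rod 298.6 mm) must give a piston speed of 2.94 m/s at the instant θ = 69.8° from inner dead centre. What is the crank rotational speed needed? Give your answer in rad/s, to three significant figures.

For an in-line slider-crank, |v_piston| = rω|sinθ|·[1 + r cosθ/√(L² − r² sin²θ)].
With r = 0.102 m, L = 0.2986 m, θ = 69.8°: the bracketed kinematic factor |dx/dθ| = 0.10765 m.
ω = v/|dx/dθ| = 2.94/0.10765 = 27.312 rad/s.

27.3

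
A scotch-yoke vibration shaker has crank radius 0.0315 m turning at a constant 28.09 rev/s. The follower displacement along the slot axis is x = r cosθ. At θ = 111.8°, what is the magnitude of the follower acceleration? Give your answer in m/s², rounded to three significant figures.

364

ω = 176.5 rad/s (from 28.09 rev/s).
x = r cosθ ⇒ ẍ = −rω² cosθ (ω constant).
|a| = rω²|cosθ| = 0.0315·(176.5)²·|cos 111.8°| = 364.4 m/s².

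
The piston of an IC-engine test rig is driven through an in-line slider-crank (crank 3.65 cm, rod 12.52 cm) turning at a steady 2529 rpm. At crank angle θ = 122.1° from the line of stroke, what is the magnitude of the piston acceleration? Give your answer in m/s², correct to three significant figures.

ω = 2π·2529/60 = 264.8 rad/s
x(θ) = r cosθ + √(L² − r² sin²θ); with ω constant, a = ω²·d²x/dθ².
d²x/dθ² = −r cosθ − r²(cos2θ)/√u − r⁴ sin²2θ/(4u^{3/2}),  u = L² − r² sin²θ = 0.014719 m².
Substituting r = 0.0365 m, L = 0.1252 m, θ = 122.1°: d²x/dθ² = +0.023974 m.
a = ω²·d²x/dθ² = (264.8)²·(+0.023974) = +1681.5 m/s²;  |a| = 1681.5 m/s².

1680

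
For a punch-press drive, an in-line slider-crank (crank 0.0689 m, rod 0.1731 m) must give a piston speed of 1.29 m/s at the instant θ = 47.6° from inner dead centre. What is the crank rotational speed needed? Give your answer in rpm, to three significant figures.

For an in-line slider-crank, |v_piston| = rω|sinθ|·[1 + r cosθ/√(L² − r² sin²θ)].
With r = 0.0689 m, L = 0.1731 m, θ = 47.6°: the bracketed kinematic factor |dx/dθ| = 0.065167 m.
ω = v/|dx/dθ| = 1.29/0.065167 = 19.795 rad/s.
N = 60ω/(2π) = 189.03 rpm.

189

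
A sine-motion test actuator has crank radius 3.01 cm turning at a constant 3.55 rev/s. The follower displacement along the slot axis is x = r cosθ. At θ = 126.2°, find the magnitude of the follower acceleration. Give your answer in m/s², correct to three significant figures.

ω = 22.31 rad/s (from 3.55 rev/s).
x = r cosθ ⇒ ẍ = −rω² cosθ (ω constant).
|a| = rω²|cosθ| = 0.0301·(22.31)²·|cos 126.2°| = 8.8446 m/s².

8.84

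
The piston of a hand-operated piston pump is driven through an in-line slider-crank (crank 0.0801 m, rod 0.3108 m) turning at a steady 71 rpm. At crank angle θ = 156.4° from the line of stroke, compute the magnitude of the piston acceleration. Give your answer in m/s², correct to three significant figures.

3.27

ω = 2π·71/60 = 7.435 rad/s
x(θ) = r cosθ + √(L² − r² sin²θ); with ω constant, a = ω²·d²x/dθ².
d²x/dθ² = −r cosθ − r²(cos2θ)/√u − r⁴ sin²2θ/(4u^{3/2}),  u = L² − r² sin²θ = 0.0955683 m².
Substituting r = 0.0801 m, L = 0.3108 m, θ = 156.4°: d²x/dθ² = +0.059112 m.
a = ω²·d²x/dθ² = (7.435)²·(+0.059112) = +3.2677 m/s²;  |a| = 3.2677 m/s².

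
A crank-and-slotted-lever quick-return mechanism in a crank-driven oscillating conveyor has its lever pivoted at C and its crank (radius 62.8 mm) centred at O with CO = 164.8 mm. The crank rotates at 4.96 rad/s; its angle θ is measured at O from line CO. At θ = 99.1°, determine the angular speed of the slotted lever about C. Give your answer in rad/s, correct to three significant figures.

0.411

ω = 4.96 rad/s
Crank pin A relative to C: A = (d + r cosθ, r sinθ); lever angle φ = atan2(r sinθ, d + r cosθ).
Differentiating tanφ: φ̇ = rω(d cosθ + r)/(d² + r² + 2dr cosθ).
d² + r² + 2dr cosθ = |CA|² = 0.0278292 m²;  d cosθ + r = +0.036736 m.
|ω_lever| = |0.0628·4.96·+0.036736| / 0.0278292 = 0.41118 rad/s.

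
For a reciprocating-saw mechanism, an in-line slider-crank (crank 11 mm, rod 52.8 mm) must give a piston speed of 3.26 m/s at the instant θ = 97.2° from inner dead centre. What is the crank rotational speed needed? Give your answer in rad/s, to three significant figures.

307

For an in-line slider-crank, |v_piston| = rω|sinθ|·[1 + r cosθ/√(L² − r² sin²θ)].
With r = 0.011 m, L = 0.0528 m, θ = 97.2°: the bracketed kinematic factor |dx/dθ| = 0.010622 m.
ω = v/|dx/dθ| = 3.26/0.010622 = 306.91 rad/s.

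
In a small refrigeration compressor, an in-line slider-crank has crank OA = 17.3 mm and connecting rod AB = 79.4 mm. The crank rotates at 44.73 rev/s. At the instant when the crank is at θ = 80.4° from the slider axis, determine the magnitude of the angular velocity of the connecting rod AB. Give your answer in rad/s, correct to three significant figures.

10.5

ω = 281 rad/s (converted from 44.73 rev/s).
The rod makes angle φ with the slider axis where L sinφ = r sinθ; differentiating, L cosφ·φ̇ = r ω cosθ.
L cosφ = √(L² − r² sin²θ) = 0.077546 m.
|ω_rod| = r ω |cosθ| / √(L² − r² sin²θ) = 0.0173·281·0.16677/0.077546 = 10.456 rad/s.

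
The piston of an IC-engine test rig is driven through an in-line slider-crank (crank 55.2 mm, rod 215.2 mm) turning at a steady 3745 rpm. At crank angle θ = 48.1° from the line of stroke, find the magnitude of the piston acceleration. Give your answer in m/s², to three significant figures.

ω = 2π·3745/60 = 392.2 rad/s
x(θ) = r cosθ + √(L² − r² sin²θ); with ω constant, a = ω²·d²x/dθ².
d²x/dθ² = −r cosθ − r²(cos2θ)/√u − r⁴ sin²2θ/(4u^{3/2}),  u = L² − r² sin²θ = 0.044623 m².
Substituting r = 0.0552 m, L = 0.2152 m, θ = 48.1°: d²x/dθ² = -0.03555 m.
a = ω²·d²x/dθ² = (392.2)²·(-0.03555) = -5467.6 m/s²;  |a| = 5467.6 m/s².

5470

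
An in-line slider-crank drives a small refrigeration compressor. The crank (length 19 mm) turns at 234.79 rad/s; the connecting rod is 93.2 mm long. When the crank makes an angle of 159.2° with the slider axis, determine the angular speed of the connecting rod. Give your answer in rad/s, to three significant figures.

44.9

ω = 234.8 rad/s
The rod makes angle φ with the slider axis where L sinφ = r sinθ; differentiating, L cosφ·φ̇ = r ω cosθ.
L cosφ = √(L² − r² sin²θ) = 0.092955 m.
|ω_rod| = r ω |cosθ| / √(L² − r² sin²θ) = 0.019·234.8·0.93483/0.092955 = 44.863 rad/s.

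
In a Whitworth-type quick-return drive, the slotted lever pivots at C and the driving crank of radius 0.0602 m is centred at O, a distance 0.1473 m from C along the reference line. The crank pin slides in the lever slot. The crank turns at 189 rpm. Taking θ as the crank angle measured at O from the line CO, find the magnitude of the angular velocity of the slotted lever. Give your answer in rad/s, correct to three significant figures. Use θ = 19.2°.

ω = 19.79 rad/s (from 189 rpm).
Crank pin A relative to C: A = (d + r cosθ, r sinθ); lever angle φ = atan2(r sinθ, d + r cosθ).
Differentiating tanφ: φ̇ = rω(d cosθ + r)/(d² + r² + 2dr cosθ).
d² + r² + 2dr cosθ = |CA|² = 0.0420698 m²;  d cosθ + r = +0.19931 m.
|ω_lever| = |0.0602·19.79·+0.19931| / 0.0420698 = 5.6447 rad/s.

5.64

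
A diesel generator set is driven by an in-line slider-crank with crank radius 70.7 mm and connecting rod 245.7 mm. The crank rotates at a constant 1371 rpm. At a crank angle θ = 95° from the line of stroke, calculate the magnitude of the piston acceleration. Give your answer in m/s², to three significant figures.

ω = 2π·1371/60 = 143.6 rad/s
x(θ) = r cosθ + √(L² − r² sin²θ); with ω constant, a = ω²·d²x/dθ².
d²x/dθ² = −r cosθ − r²(cos2θ)/√u − r⁴ sin²2θ/(4u^{3/2}),  u = L² − r² sin²θ = 0.055408 m².
Substituting r = 0.0707 m, L = 0.2457 m, θ = 95°: d²x/dθ² = +0.02706 m.
a = ω²·d²x/dθ² = (143.6)²·(+0.02706) = +557.77 m/s²;  |a| = 557.77 m/s².

558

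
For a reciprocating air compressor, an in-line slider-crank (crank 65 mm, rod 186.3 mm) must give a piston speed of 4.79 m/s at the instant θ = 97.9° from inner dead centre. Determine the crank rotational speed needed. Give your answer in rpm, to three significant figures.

749

For an in-line slider-crank, |v_piston| = rω|sinθ|·[1 + r cosθ/√(L² − r² sin²θ)].
With r = 0.065 m, L = 0.1863 m, θ = 97.9°: the bracketed kinematic factor |dx/dθ| = 0.061093 m.
ω = v/|dx/dθ| = 4.79/0.061093 = 78.405 rad/s.
N = 60ω/(2π) = 748.71 rpm.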